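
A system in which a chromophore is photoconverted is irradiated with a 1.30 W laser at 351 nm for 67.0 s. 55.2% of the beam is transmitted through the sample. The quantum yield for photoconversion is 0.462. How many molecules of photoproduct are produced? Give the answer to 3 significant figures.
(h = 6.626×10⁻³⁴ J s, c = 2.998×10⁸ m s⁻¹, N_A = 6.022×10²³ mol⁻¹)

Photon energy at 351 nm: hc/λ = (6.626×10⁻³⁴)(2.998×10⁸)/(351×10⁻⁹) = 5.659×10⁻¹⁹ J.
Energy delivered: (1.30 W)(67 s) = 87.10 J.
Photons incident: 87.10 / 5.659×10⁻¹⁹ = 1.539×10²⁰, i.e. 1.539×10²⁰/6.022×10²³ = 2.556×10⁻⁴ mol.
Fraction absorbed: 1 − 55.2/100 = 0.4480.
Photons absorbed: 0.4480 × 2.556×10⁻⁴ = 1.145×10⁻⁴ mol.
Product: Φ × n_abs = 0.462 × 1.145×10⁻⁴ = 5.290×10⁻⁵ mol.
As a count: 5.290×10⁻⁵ × 6.022×10²³ = 3.19×10¹⁹.

3.19×10¹⁹ molecules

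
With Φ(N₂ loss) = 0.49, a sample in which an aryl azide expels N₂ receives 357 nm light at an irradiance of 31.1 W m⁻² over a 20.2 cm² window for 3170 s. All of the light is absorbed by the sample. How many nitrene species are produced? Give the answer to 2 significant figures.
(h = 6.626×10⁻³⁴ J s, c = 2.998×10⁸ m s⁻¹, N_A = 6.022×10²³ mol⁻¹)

1.8×10²⁰ species

Photon energy at 357 nm: hc/λ = (6.626×10⁻³⁴)(2.998×10⁸)/(357×10⁻⁹) = 5.564×10⁻¹⁹ J.
Energy delivered: (31.1 W m⁻²)(20.2×10⁻⁴ m²)(3170 s) = 199.1 J.
Photons incident: 199.1 / 5.564×10⁻¹⁹ = 3.578×10²⁰, i.e. 3.578×10²⁰/6.022×10²³ = 5.942×10⁻⁴ mol.
Product: Φ × n_abs = 0.49 × 5.942×10⁻⁴ = 2.912×10⁻⁴ mol.
As a count: 2.912×10⁻⁴ × 6.022×10²³ = 1.8×10²⁰.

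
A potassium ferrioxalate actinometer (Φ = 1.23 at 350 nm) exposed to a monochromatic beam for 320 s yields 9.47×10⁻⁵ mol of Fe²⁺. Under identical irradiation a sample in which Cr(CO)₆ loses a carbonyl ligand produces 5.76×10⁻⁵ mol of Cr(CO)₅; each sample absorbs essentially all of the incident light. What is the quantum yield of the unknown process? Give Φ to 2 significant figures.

Photons absorbed by the actinometer: 9.47×10⁻⁵ / 1.23 = 7.699×10⁻⁵ mol.
Φ(unknown) = 5.76×10⁻⁵ / 7.699×10⁻⁵ = 0.75.

Φ = 0.75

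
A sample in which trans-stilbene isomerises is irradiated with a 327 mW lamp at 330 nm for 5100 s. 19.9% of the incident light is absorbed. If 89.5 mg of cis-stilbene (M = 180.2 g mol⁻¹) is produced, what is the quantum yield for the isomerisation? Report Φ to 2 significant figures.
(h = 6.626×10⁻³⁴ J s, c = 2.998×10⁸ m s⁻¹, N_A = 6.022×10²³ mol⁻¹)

Product: 89.5 mg / 180.2 g mol⁻¹ = 4.967×10⁻⁴ mol.
Photon energy at 330 nm: hc/λ = (6.626×10⁻³⁴)(2.998×10⁸)/(330×10⁻⁹) = 6.020×10⁻¹⁹ J.
Energy delivered: (327 mW)(5100 s) = 1668 J.
Photons incident: 1668 / 6.020×10⁻¹⁹ = 2.771×10²¹, i.e. 2.771×10²¹/6.022×10²³ = 0.004601 mol.
Photons absorbed: 0.199 × 0.004601 = 9.156×10⁻⁴ mol.
Φ = 4.967×10⁻⁴ mol / 9.156×10⁻⁴ mol photons = 0.54.

Φ = 0.54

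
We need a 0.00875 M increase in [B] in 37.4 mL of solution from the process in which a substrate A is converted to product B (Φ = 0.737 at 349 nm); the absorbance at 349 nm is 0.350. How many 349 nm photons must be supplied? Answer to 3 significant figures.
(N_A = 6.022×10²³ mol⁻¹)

4.83×10²⁰ photons

Product: (0.00875 M)(0.0374 L) = 3.273×10⁻⁴ mol.
Photons that must be absorbed: 3.273×10⁻⁴ / 0.737 = 4.441×10⁻⁴ mol.
Fraction absorbed: 1 − 10^(−0.350) = 0.5533.
Incident photons needed: 4.441×10⁻⁴ / 0.5533 = 8.026×10⁻⁴ mol.
Photon count: 8.026×10⁻⁴ × 6.022×10²³ = 4.83×10²⁰.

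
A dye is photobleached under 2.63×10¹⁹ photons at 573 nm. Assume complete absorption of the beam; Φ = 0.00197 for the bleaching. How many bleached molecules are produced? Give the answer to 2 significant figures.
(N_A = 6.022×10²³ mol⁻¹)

Moles of photons: 2.63×10¹⁹ / 6.022×10²³ = 4.367×10⁻⁵ mol.
Product: Φ × n_abs = 0.00197 × 4.367×10⁻⁵ = 8.603×10⁻⁸ mol.
As a count: 8.603×10⁻⁸ × 6.022×10²³ = 5.2×10¹⁶.

5.2×10¹⁶ bleached molecules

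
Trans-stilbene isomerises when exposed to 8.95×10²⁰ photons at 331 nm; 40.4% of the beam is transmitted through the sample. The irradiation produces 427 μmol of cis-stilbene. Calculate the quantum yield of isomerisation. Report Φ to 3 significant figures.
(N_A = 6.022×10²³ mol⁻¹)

Φ = 0.482

Product: 427 μmol = 4.27×10⁻⁴ mol.
Moles of photons: 8.95×10²⁰ / 6.022×10²³ = 0.001486 mol.
Fraction absorbed: 1 − 40.4/100 = 0.5960.
Photons absorbed: 0.5960 × 0.001486 = 8.857×10⁻⁴ mol.
Φ = 4.27×10⁻⁴ mol / 8.857×10⁻⁴ mol photons = 0.482.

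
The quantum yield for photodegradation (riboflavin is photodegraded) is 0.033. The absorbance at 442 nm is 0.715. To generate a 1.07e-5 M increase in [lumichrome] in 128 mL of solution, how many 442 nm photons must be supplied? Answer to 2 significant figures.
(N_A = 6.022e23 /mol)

Product: (1.07e-5 M)(0.128 L) = 1.370e-6 mol.
Photons that must be absorbed: 1.370e-6 / 0.033 = 4.152e-5 mol.
Fraction absorbed: 1 − 10^(−0.715) = 0.8072.
Incident photons needed: 4.152e-5 / 0.8072 = 5.144e-5 mol.
Photon count: 5.144e-5 × 6.022e23 = 3.1e19.

3.1e19 photons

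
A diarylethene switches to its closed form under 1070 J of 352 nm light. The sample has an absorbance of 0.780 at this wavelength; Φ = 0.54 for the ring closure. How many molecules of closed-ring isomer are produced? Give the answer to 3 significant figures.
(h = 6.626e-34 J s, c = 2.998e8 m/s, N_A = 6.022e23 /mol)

8.54e20 molecules

Photon energy at 352 nm: hc/λ = (6.626e-34)(2.998e8)/(352e-9) = 5.643e-19 J.
Photons incident: 1070 / 5.643e-19 = 1.896e21, i.e. 1.896e21/6.022e23 = 0.003148 mol.
Fraction absorbed: 1 − 10^(−0.780) = 0.8340.
Photons absorbed: 0.8340 × 0.003148 = 0.002625 mol.
Product: Φ × n_abs = 0.54 × 0.002625 = 0.001418 mol.
As a count: 0.001418 × 6.022e23 = 8.54e20.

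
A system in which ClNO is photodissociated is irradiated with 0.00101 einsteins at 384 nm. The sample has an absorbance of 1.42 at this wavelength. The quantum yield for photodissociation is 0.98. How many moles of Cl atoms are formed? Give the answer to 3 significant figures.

9.52×10⁻⁴ mol

Fraction absorbed: 1 − 10^(−1.42) = 0.9620.
Photons absorbed: 0.9620 × 0.00101 = 9.716×10⁻⁴ mol.
Product: Φ × n_abs = 0.98 × 9.716×10⁻⁴ = 9.522×10⁻⁴ mol.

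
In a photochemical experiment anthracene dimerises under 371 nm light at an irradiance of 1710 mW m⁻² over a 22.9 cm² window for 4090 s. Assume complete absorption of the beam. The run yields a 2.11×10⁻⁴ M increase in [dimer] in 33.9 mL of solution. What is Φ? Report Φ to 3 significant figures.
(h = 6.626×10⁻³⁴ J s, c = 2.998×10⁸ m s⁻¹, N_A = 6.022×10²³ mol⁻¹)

Product: (2.11×10⁻⁴ M)(0.0339 L) = 7.153×10⁻⁶ mol.
Photon energy at 371 nm: hc/λ = (6.626×10⁻³⁴)(2.998×10⁸)/(371×10⁻⁹) = 5.354×10⁻¹⁹ J.
Energy delivered: (1710 mW m⁻²)(22.9×10⁻⁴ m²)(4090 s) = 16.02 J.
Photons incident: 16.02 / 5.354×10⁻¹⁹ = 2.992×10¹⁹, i.e. 2.992×10¹⁹/6.022×10²³ = 4.968×10⁻⁵ mol.
Φ = 7.153×10⁻⁶ mol / 4.968×10⁻⁵ mol photons = 0.144.

Φ = 0.144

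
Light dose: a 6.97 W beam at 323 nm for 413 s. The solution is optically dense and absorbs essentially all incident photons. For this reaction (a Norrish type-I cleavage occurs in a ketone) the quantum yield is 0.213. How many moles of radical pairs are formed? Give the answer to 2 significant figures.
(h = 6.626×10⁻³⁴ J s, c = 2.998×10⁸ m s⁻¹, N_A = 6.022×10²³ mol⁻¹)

Photon energy at 323 nm: hc/λ = (6.626×10⁻³⁴)(2.998×10⁸)/(323×10⁻⁹) = 6.150×10⁻¹⁹ J.
Energy delivered: (6.97 W)(413 s) = 2879 J.
Photons incident: 2879 / 6.150×10⁻¹⁹ = 4.681×10²¹, i.e. 4.681×10²¹/6.022×10²³ = 0.007773 mol.
Product: Φ × n_abs = 0.213 × 0.007773 = 0.001656 mol.

0.0017 mol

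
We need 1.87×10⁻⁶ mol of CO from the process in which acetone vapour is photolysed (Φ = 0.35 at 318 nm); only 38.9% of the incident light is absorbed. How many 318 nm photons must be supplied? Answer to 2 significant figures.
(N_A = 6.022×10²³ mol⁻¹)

8.3×10¹⁸ photons

Photons that must be absorbed: 1.87×10⁻⁶ / 0.35 = 5.343×10⁻⁶ mol.
Incident photons needed: 5.343×10⁻⁶ / 0.389 = 1.374×10⁻⁵ mol.
Photon count: 1.374×10⁻⁵ × 6.022×10²³ = 8.3×10¹⁸.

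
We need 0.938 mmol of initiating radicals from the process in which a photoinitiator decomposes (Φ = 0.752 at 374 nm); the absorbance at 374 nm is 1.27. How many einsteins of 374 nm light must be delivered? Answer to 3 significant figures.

0.00132 einstein

Product: 0.938 mmol = 9.38×10⁻⁴ mol.
Photons that must be absorbed: 9.38×10⁻⁴ / 0.752 = 0.001247 mol.
Fraction absorbed: 1 − 10^(−1.27) = 0.9463.
Incident photons needed: 0.001247 / 0.9463 = 0.001318 mol.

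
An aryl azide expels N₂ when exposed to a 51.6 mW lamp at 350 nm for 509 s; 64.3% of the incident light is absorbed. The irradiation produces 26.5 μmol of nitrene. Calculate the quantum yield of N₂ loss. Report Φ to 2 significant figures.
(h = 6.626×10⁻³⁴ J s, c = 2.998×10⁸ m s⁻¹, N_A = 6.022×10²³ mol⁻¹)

Φ = 0.54

Product: 26.5 μmol = 2.65×10⁻⁵ mol.
Photon energy at 350 nm: hc/λ = (6.626×10⁻³⁴)(2.998×10⁸)/(350×10⁻⁹) = 5.676×10⁻¹⁹ J.
Energy delivered: (51.6 mW)(509 s) = 26.26 J.
Photons incident: 26.26 / 5.676×10⁻¹⁹ = 4.626×10¹⁹, i.e. 4.626×10¹⁹/6.022×10²³ = 7.682×10⁻⁵ mol.
Photons absorbed: 0.643 × 7.682×10⁻⁵ = 4.940×10⁻⁵ mol.
Φ = 2.65×10⁻⁵ mol / 4.940×10⁻⁵ mol photons = 0.54.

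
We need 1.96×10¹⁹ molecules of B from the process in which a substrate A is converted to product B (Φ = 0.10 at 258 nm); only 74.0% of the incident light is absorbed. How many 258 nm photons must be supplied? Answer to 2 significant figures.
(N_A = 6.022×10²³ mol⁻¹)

Product: 1.96×10¹⁹ / 6.022×10²³ = 3.255×10⁻⁵ mol.
Photons that must be absorbed: 3.255×10⁻⁵ / 0.10 = 3.255×10⁻⁴ mol.
Incident photons needed: 3.255×10⁻⁴ / 0.740 = 4.399×10⁻⁴ mol.
Photon count: 4.399×10⁻⁴ × 6.022×10²³ = 2.6×10²⁰.

2.6×10²⁰ photons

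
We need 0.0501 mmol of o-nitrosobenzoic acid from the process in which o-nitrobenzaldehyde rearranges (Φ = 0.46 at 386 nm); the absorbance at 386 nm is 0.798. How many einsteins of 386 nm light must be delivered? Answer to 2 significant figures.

1.3×10⁻⁴ einstein

Product: 0.0501 mmol = 5.01×10⁻⁵ mol.
Photons that must be absorbed: 5.01×10⁻⁵ / 0.46 = 1.089×10⁻⁴ mol.
Fraction absorbed: 1 − 10^(−0.798) = 0.8408.
Incident photons needed: 1.089×10⁻⁴ / 0.8408 = 1.295×10⁻⁴ mol.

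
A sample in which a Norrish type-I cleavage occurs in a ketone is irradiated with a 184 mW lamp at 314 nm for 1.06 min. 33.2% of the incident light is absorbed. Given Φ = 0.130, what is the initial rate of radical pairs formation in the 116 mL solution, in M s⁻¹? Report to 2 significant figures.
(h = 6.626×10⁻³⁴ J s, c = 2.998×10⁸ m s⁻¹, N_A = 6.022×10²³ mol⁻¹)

Photon energy at 314 nm: hc/λ = (6.626×10⁻³⁴)(2.998×10⁸)/(314×10⁻⁹) = 6.326×10⁻¹⁹ J.
Energy delivered: (184 mW)(63.6 s) = 11.70 J.
Photons incident: 11.70 / 6.326×10⁻¹⁹ = 1.850×10¹⁹, i.e. 1.850×10¹⁹/6.022×10²³ = 3.072×10⁻⁵ mol.
Photons absorbed: 0.332 × 3.072×10⁻⁵ = 1.020×10⁻⁵ mol.
Product formed: 0.130 × 1.020×10⁻⁵ = 1.326×10⁻⁶ mol.
Rate: 1.326×10⁻⁶ mol / (63.6 s × 0.116 L) = 1.8×10⁻⁷ M s⁻¹.

1.8×10⁻⁷ M s⁻¹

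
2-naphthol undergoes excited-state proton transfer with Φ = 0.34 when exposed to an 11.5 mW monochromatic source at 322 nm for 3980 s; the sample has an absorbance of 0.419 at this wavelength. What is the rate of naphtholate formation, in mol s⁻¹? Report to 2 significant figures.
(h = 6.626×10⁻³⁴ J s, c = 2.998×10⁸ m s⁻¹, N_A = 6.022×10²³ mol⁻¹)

6.5×10⁻⁹ mol s⁻¹

Photon energy at 322 nm: hc/λ = (6.626×10⁻³⁴)(2.998×10⁸)/(322×10⁻⁹) = 6.169×10⁻¹⁹ J.
Energy delivered: (11.5 mW)(3980 s) = 45.77 J.
Photons incident: 45.77 / 6.169×10⁻¹⁹ = 7.419×10¹⁹, i.e. 7.419×10¹⁹/6.022×10²³ = 1.232×10⁻⁴ mol.
Fraction absorbed: 1 − 10^(−0.419) = 0.6189.
Photons absorbed: 0.6189 × 1.232×10⁻⁴ = 7.625×10⁻⁵ mol.
Product formed: 0.34 × 7.625×10⁻⁵ = 2.593×10⁻⁵ mol.
Rate: 2.593×10⁻⁵ / 3980 s = 6.5×10⁻⁹ mol s⁻¹.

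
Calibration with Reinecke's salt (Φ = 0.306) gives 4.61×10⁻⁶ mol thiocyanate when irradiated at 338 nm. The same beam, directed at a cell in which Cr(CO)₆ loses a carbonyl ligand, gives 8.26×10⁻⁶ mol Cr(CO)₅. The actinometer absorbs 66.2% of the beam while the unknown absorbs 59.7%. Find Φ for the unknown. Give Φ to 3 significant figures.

Φ = 0.608

Photons absorbed by the actinometer: 4.61×10⁻⁶ / 0.306 = 1.507×10⁻⁵ mol.
Incident flux: 1.507×10⁻⁵ / 0.662 = 2.276×10⁻⁵ einstein.
Absorbed by unknown: 0.597 × 2.276×10⁻⁵ = 1.359×10⁻⁵ mol.
Φ(unknown) = 8.26×10⁻⁶ / 1.359×10⁻⁵ = 0.608.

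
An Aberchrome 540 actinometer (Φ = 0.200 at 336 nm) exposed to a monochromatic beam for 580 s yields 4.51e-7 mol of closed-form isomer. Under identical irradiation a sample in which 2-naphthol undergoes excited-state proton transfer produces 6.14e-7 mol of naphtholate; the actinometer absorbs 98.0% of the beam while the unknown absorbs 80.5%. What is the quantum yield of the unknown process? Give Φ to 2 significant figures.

Φ = 0.33

Photons absorbed by the actinometer: 4.51e-7 / 0.200 = 2.255e-6 mol.
Incident flux: 2.255e-6 / 0.980 = 2.301e-6 einstein.
Absorbed by unknown: 0.805 × 2.301e-6 = 1.852e-6 mol.
Φ(unknown) = 6.14e-7 / 1.852e-6 = 0.33.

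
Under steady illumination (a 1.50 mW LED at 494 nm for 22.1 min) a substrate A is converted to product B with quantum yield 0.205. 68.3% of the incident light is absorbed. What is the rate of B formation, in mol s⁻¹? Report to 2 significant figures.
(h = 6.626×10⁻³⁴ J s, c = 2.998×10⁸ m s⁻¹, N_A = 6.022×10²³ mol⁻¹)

8.7×10⁻¹⁰ mol s⁻¹

Photon energy at 494 nm: hc/λ = (6.626×10⁻³⁴)(2.998×10⁸)/(494×10⁻⁹) = 4.021×10⁻¹⁹ J.
Energy delivered: (1.50 mW)(1326 s) = 1.989 J.
Photons incident: 1.989 / 4.021×10⁻¹⁹ = 4.947×10¹⁸, i.e. 4.947×10¹⁸/6.022×10²³ = 8.215×10⁻⁶ mol.
Photons absorbed: 0.683 × 8.215×10⁻⁶ = 5.611×10⁻⁶ mol.
Product formed: 0.205 × 5.611×10⁻⁶ = 1.150×10⁻⁶ mol.
Rate: 1.150×10⁻⁶ / 1326 s = 8.7×10⁻¹⁰ mol s⁻¹.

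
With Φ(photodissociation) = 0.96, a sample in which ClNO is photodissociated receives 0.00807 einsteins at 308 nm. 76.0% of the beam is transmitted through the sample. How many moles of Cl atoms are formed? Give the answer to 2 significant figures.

Fraction absorbed: 1 − 76.0/100 = 0.2400.
Photons absorbed: 0.2400 × 0.00807 = 0.001937 mol.
Product: Φ × n_abs = 0.96 × 0.001937 = 0.001860 mol.

0.0019 mol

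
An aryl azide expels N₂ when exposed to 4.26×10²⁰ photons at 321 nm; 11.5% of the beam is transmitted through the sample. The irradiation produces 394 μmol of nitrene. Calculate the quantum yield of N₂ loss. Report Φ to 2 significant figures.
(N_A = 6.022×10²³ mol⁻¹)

Product: 394 μmol = 3.94×10⁻⁴ mol.
Moles of photons: 4.26×10²⁰ / 6.022×10²³ = 7.074×10⁻⁴ mol.
Fraction absorbed: 1 − 11.5/100 = 0.8850.
Photons absorbed: 0.8850 × 7.074×10⁻⁴ = 6.260×10⁻⁴ mol.
Φ = 3.94×10⁻⁴ mol / 6.260×10⁻⁴ mol photons = 0.63.

Φ = 0.63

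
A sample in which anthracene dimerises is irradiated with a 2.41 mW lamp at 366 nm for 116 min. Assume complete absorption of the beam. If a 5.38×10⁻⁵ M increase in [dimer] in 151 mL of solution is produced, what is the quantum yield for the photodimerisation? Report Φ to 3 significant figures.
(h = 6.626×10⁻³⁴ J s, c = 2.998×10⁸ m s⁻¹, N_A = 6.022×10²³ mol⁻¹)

Product: (5.38×10⁻⁵ M)(0.151 L) = 8.124×10⁻⁶ mol.
Photon energy at 366 nm: hc/λ = (6.626×10⁻³⁴)(2.998×10⁸)/(366×10⁻⁹) = 5.428×10⁻¹⁹ J.
Energy delivered: (2.41 mW)(6960 s) = 16.77 J.
Photons incident: 16.77 / 5.428×10⁻¹⁹ = 3.090×10¹⁹, i.e. 3.090×10¹⁹/6.022×10²³ = 5.131×10⁻⁵ mol.
Φ = 8.124×10⁻⁶ mol / 5.131×10⁻⁵ mol photons = 0.158.

Φ = 0.158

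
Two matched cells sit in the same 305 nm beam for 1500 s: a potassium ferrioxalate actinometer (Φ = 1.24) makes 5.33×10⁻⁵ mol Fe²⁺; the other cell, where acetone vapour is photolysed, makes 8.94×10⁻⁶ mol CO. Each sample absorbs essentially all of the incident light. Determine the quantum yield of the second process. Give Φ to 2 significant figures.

Photons absorbed by the actinometer: 5.33×10⁻⁵ / 1.24 = 4.298×10⁻⁵ mol.
Φ(unknown) = 8.94×10⁻⁶ / 4.298×10⁻⁵ = 0.21.

Φ = 0.21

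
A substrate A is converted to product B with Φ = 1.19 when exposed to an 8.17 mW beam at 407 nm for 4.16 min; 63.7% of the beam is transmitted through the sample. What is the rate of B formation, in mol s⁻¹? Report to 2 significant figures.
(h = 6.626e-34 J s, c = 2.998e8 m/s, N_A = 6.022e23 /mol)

Photon energy at 407 nm: hc/λ = (6.626e-34)(2.998e8)/(407e-9) = 4.881e-19 J.
Energy delivered: (8.17 mW)(249.6 s) = 2.039 J.
Photons incident: 2.039 / 4.881e-19 = 4.177e18, i.e. 4.177e18/6.022e23 = 6.936e-6 mol.
Fraction absorbed: 1 − 63.7/100 = 0.3630.
Photons absorbed: 0.3630 × 6.936e-6 = 2.518e-6 mol.
Product formed: 1.19 × 2.518e-6 = 2.996e-6 mol.
Rate: 2.996e-6 / 249.6 s = 1.2e-8 mol s⁻¹.

1.2e-8 mol s⁻¹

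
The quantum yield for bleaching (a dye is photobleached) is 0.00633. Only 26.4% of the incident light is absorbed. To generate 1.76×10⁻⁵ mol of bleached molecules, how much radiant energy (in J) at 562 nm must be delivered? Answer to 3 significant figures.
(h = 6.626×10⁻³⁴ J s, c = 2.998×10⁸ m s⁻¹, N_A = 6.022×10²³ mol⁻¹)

Photons that must be absorbed: 1.76×10⁻⁵ / 0.00633 = 0.002780 mol.
Incident photons needed: 0.002780 / 0.264 = 0.01053 mol.
Photon energy: hc/λ = 3.535×10⁻¹⁹ J; per mole, 2.129×10⁵ J mol⁻¹.
Energy required: 0.01053 × 2.129×10⁵ = 2240 J.

2240 J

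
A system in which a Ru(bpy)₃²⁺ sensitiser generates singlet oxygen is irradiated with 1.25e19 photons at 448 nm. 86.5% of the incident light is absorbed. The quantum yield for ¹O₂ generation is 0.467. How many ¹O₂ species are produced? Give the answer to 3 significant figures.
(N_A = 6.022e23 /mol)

Moles of photons: 1.25e19 / 6.022e23 = 2.076e-5 mol.
Photons absorbed: 0.865 × 2.076e-5 = 1.796e-5 mol.
Product: Φ × n_abs = 0.467 × 1.796e-5 = 8.387e-6 mol.
As a count: 8.387e-6 × 6.022e23 = 5.05e18.

5.05e18 species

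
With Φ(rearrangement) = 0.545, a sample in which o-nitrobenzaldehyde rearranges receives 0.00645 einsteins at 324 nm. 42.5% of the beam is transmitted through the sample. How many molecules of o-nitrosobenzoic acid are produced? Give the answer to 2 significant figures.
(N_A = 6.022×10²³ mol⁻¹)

Fraction absorbed: 1 − 42.5/100 = 0.5750.
Photons absorbed: 0.5750 × 0.00645 = 0.003709 mol.
Product: Φ × n_abs = 0.545 × 0.003709 = 0.002021 mol.
As a count: 0.002021 × 6.022×10²³ = 1.2×10²¹.

1.2×10²¹ molecules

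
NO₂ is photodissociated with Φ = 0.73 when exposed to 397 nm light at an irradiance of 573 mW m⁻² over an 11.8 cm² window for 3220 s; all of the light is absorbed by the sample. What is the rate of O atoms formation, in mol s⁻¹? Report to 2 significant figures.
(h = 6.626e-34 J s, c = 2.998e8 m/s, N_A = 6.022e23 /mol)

1.6e-9 mol s⁻¹

Photon energy at 397 nm: hc/λ = (6.626e-34)(2.998e8)/(397e-9) = 5.004e-19 J.
Energy delivered: (573 mW m⁻²)(11.8e-4 m²)(3220 s) = 2.177 J.
Photons incident: 2.177 / 5.004e-19 = 4.351e18, i.e. 4.351e18/6.022e23 = 7.225e-6 mol.
Product formed: 0.73 × 7.225e-6 = 5.274e-6 mol.
Rate: 5.274e-6 / 3220 s = 1.6e-9 mol s⁻¹.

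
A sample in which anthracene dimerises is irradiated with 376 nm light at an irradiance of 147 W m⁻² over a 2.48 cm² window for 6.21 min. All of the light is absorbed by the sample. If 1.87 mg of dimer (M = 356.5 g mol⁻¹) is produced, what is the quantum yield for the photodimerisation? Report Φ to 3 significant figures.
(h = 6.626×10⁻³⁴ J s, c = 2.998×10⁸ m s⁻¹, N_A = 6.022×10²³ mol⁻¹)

Product: 1.87 mg / 356.5 g mol⁻¹ = 5.245×10⁻⁶ mol.
Photon energy at 376 nm: hc/λ = (6.626×10⁻³⁴)(2.998×10⁸)/(376×10⁻⁹) = 5.283×10⁻¹⁹ J.
Energy delivered: (147 W m⁻²)(2.48×10⁻⁴ m²)(372.6 s) = 13.58 J.
Photons incident: 13.58 / 5.283×10⁻¹⁹ = 2.571×10¹⁹, i.e. 2.571×10¹⁹/6.022×10²³ = 4.269×10⁻⁵ mol.
Φ = 5.245×10⁻⁶ mol / 4.269×10⁻⁵ mol photons = 0.123.

Φ = 0.123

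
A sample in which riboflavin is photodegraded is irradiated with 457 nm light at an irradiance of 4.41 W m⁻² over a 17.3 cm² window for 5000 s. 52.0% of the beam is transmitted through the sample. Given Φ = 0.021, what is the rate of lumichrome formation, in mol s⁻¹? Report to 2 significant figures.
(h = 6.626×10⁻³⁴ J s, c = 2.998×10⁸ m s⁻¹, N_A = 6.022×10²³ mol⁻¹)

2.9×10⁻¹⁰ mol s⁻¹

Photon energy at 457 nm: hc/λ = (6.626×10⁻³⁴)(2.998×10⁸)/(457×10⁻⁹) = 4.347×10⁻¹⁹ J.
Energy delivered: (4.41 W m⁻²)(17.3×10⁻⁴ m²)(5000 s) = 38.15 J.
Photons incident: 38.15 / 4.347×10⁻¹⁹ = 8.776×10¹⁹, i.e. 8.776×10¹⁹/6.022×10²³ = 1.457×10⁻⁴ mol.
Fraction absorbed: 1 − 52.0/100 = 0.4800.
Photons absorbed: 0.4800 × 1.457×10⁻⁴ = 6.994×10⁻⁵ mol.
Product formed: 0.021 × 6.994×10⁻⁵ = 1.469×10⁻⁶ mol.
Rate: 1.469×10⁻⁶ / 5000 s = 2.9×10⁻¹⁰ mol s⁻¹.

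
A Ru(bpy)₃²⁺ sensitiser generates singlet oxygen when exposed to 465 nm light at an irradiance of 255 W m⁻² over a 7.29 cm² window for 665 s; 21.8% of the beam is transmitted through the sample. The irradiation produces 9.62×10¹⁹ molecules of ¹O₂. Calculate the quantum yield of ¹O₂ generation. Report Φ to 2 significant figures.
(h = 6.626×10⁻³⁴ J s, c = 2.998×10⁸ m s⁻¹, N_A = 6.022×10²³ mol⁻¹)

Product: 9.62×10¹⁹ / 6.022×10²³ = 1.597×10⁻⁴ mol.
Photon energy at 465 nm: hc/λ = (6.626×10⁻³⁴)(2.998×10⁸)/(465×10⁻⁹) = 4.272×10⁻¹⁹ J.
Energy delivered: (255 W m⁻²)(7.29×10⁻⁴ m²)(665 s) = 123.6 J.
Photons incident: 123.6 / 4.272×10⁻¹⁹ = 2.893×10²⁰, i.e. 2.893×10²⁰/6.022×10²³ = 4.804×10⁻⁴ mol.
Fraction absorbed: 1 − 21.8/100 = 0.7820.
Photons absorbed: 0.7820 × 4.804×10⁻⁴ = 3.757×10⁻⁴ mol.
Φ = 1.597×10⁻⁴ mol / 3.757×10⁻⁴ mol photons = 0.43.

Φ = 0.43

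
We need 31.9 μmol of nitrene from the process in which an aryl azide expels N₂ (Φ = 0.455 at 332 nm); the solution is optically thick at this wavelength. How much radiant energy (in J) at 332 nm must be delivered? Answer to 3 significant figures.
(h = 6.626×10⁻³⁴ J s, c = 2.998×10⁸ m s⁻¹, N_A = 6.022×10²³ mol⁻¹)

25.3 J

Product: 31.9 μmol = 3.19×10⁻⁵ mol.
Photons that must be absorbed: 3.19×10⁻⁵ / 0.455 = 7.011×10⁻⁵ mol.
Photon energy: hc/λ = 5.983×10⁻¹⁹ J; per mole, 3.603×10⁵ J mol⁻¹.
Energy required: 7.011×10⁻⁵ × 3.603×10⁵ = 25.3 J.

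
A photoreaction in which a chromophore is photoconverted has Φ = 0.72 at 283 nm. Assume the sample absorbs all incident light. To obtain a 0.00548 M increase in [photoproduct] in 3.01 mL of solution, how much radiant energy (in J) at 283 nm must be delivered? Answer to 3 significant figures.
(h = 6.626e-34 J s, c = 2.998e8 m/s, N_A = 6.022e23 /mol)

9.68 J

Product: (0.00548 M)(0.00301 L) = 1.649e-5 mol.
Photons that must be absorbed: 1.649e-5 / 0.72 = 2.290e-5 mol.
Photon energy: hc/λ = 7.019e-19 J; per mole, 4.227e5 J mol⁻¹.
Energy required: 2.290e-5 × 4.227e5 = 9.68 J.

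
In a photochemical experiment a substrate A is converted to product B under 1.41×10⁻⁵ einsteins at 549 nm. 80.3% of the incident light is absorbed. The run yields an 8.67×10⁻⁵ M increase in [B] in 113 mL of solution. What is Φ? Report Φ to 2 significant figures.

Product: (8.67×10⁻⁵ M)(0.113 L) = 9.797×10⁻⁶ mol.
Photons absorbed: 0.803 × 1.41×10⁻⁵ = 1.132×10⁻⁵ mol.
Φ = 9.797×10⁻⁶ mol / 1.132×10⁻⁵ mol photons = 0.87.

Φ = 0.87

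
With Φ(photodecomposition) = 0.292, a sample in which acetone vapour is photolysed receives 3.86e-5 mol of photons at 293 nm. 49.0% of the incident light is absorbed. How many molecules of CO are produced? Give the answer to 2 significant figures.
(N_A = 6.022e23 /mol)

3.3e18 molecules

Photons absorbed: 0.490 × 3.86e-5 = 1.891e-5 mol.
Product: Φ × n_abs = 0.292 × 1.891e-5 = 5.522e-6 mol.
As a count: 5.522e-6 × 6.022e23 = 3.3e18.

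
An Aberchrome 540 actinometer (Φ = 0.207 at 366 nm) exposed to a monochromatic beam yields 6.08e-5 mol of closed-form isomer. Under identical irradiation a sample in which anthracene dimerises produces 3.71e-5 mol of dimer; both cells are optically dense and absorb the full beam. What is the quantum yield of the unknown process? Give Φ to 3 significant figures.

Φ = 0.126

Photons absorbed by the actinometer: 6.08e-5 / 0.207 = 2.937e-4 mol.
Φ(unknown) = 3.71e-5 / 2.937e-4 = 0.126.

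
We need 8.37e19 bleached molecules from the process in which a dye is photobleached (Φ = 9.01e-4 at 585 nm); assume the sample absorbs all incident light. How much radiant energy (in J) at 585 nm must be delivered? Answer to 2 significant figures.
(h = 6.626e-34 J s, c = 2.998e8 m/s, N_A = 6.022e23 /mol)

3.2e4 J

Product: 8.37e19 / 6.022e23 = 1.390e-4 mol.
Photons that must be absorbed: 1.390e-4 / 9.01e-4 = 0.1543 mol.
Photon energy: hc/λ = 3.396e-19 J; per mole, 2.045e5 J mol⁻¹.
Energy required: 0.1543 × 2.045e5 = 3.2e4 J.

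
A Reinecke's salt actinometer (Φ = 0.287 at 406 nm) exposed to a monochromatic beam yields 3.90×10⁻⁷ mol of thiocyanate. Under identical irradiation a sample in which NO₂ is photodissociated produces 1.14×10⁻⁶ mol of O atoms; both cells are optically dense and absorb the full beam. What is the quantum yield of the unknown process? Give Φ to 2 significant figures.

Φ = 0.84

Photons absorbed by the actinometer: 3.90×10⁻⁷ / 0.287 = 1.359×10⁻⁶ mol.
Φ(unknown) = 1.14×10⁻⁶ / 1.359×10⁻⁶ = 0.84.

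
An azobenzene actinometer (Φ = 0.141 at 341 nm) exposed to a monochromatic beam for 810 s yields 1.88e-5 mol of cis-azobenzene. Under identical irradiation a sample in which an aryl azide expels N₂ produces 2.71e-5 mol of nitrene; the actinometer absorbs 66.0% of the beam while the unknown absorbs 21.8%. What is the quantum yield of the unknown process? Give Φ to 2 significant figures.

Photons absorbed by the actinometer: 1.88e-5 / 0.141 = 1.333e-4 mol.
Incident flux: 1.333e-4 / 0.660 = 2.020e-4 einstein.
Absorbed by unknown: 0.218 × 2.020e-4 = 4.404e-5 mol.
Φ(unknown) = 2.71e-5 / 4.404e-5 = 0.62.

Φ = 0.62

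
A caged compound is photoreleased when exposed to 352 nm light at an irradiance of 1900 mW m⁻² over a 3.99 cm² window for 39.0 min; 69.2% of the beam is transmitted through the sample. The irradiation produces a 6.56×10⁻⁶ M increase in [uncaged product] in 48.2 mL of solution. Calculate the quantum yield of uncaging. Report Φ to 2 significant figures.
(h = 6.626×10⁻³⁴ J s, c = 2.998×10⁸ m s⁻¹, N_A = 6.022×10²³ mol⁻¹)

Φ = 0.20

Product: (6.56×10⁻⁶ M)(0.0482 L) = 3.162×10⁻⁷ mol.
Photon energy at 352 nm: hc/λ = (6.626×10⁻³⁴)(2.998×10⁸)/(352×10⁻⁹) = 5.643×10⁻¹⁹ J.
Energy delivered: (1900 mW m⁻²)(3.99×10⁻⁴ m²)(2340 s) = 1.774 J.
Photons incident: 1.774 / 5.643×10⁻¹⁹ = 3.144×10¹⁸, i.e. 3.144×10¹⁸/6.022×10²³ = 5.221×10⁻⁶ mol.
Fraction absorbed: 1 − 69.2/100 = 0.3080.
Photons absorbed: 0.3080 × 5.221×10⁻⁶ = 1.608×10⁻⁶ mol.
Φ = 3.162×10⁻⁷ mol / 1.608×10⁻⁶ mol photons = 0.20.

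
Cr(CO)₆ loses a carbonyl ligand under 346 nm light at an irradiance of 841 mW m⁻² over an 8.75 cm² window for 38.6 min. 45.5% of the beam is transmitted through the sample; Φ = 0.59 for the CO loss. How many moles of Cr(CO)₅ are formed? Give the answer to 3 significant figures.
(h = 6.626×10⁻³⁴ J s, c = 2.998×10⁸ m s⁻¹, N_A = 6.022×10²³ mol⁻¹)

Photon energy at 346 nm: hc/λ = (6.626×10⁻³⁴)(2.998×10⁸)/(346×10⁻⁹) = 5.741×10⁻¹⁹ J.
Energy delivered: (841 mW m⁻²)(8.75×10⁻⁴ m²)(2316 s) = 1.704 J.
Photons incident: 1.704 / 5.741×10⁻¹⁹ = 2.968×10¹⁸, i.e. 2.968×10¹⁸/6.022×10²³ = 4.929×10⁻⁶ mol.
Fraction absorbed: 1 − 45.5/100 = 0.5450.
Photons absorbed: 0.5450 × 4.929×10⁻⁶ = 2.686×10⁻⁶ mol.
Product: Φ × n_abs = 0.59 × 2.686×10⁻⁶ = 1.585×10⁻⁶ mol.

1.59×10⁻⁶ mol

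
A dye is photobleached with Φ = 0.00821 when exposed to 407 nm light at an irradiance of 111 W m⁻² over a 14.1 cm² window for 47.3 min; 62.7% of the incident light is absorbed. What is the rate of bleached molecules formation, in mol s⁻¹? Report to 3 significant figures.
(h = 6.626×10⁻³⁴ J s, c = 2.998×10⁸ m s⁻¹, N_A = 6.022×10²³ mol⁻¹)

2.74×10⁻⁹ mol s⁻¹

Photon energy at 407 nm: hc/λ = (6.626×10⁻³⁴)(2.998×10⁸)/(407×10⁻⁹) = 4.881×10⁻¹⁹ J.
Energy delivered: (111 W m⁻²)(14.1×10⁻⁴ m²)(2838 s) = 444.2 J.
Photons incident: 444.2 / 4.881×10⁻¹⁹ = 9.101×10²⁰, i.e. 9.101×10²⁰/6.022×10²³ = 0.001511 mol.
Photons absorbed: 0.627 × 0.001511 = 9.474×10⁻⁴ mol.
Product formed: 0.00821 × 9.474×10⁻⁴ = 7.778×10⁻⁶ mol.
Rate: 7.778×10⁻⁶ / 2838 s = 2.74×10⁻⁹ mol s⁻¹.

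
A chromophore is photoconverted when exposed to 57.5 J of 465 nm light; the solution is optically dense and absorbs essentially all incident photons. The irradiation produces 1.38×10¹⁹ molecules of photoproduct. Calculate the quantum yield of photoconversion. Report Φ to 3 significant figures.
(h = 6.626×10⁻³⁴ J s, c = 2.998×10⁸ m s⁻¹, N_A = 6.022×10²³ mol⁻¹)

Φ = 0.103

Product: 1.38×10¹⁹ / 6.022×10²³ = 2.292×10⁻⁵ mol.
Photon energy at 465 nm: hc/λ = (6.626×10⁻³⁴)(2.998×10⁸)/(465×10⁻⁹) = 4.272×10⁻¹⁹ J.
Photons incident: 57.5 / 4.272×10⁻¹⁹ = 1.346×10²⁰, i.e. 1.346×10²⁰/6.022×10²³ = 2.235×10⁻⁴ mol.
Φ = 2.292×10⁻⁵ mol / 2.235×10⁻⁴ mol photons = 0.103.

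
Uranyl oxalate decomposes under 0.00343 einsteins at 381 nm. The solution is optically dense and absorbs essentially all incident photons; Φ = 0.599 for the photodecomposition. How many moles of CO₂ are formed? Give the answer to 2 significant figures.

Product: Φ × n_abs = 0.599 × 0.00343 = 0.002055 mol.

0.0021 mol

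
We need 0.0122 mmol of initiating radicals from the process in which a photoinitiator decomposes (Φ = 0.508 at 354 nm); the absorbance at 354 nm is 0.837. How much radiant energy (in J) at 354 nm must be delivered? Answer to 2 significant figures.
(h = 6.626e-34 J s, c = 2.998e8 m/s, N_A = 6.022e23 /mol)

Product: 0.0122 mmol = 1.22e-5 mol.
Photons that must be absorbed: 1.22e-5 / 0.508 = 2.402e-5 mol.
Fraction absorbed: 1 − 10^(−0.837) = 0.8545.
Incident photons needed: 2.402e-5 / 0.8545 = 2.811e-5 mol.
Photon energy: hc/λ = 5.612e-19 J; per mole, 3.380e5 J mol⁻¹.
Energy required: 2.811e-5 × 3.380e5 = 9.5 J.

9.5 J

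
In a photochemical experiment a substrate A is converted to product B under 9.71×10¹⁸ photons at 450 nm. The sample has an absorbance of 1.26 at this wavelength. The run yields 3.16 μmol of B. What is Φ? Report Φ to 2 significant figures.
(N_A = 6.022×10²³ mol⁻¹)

Product: 3.16 μmol = 3.16×10⁻⁶ mol.
Moles of photons: 9.71×10¹⁸ / 6.022×10²³ = 1.612×10⁻⁵ mol.
Fraction absorbed: 1 − 10^(−1.26) = 0.9450.
Photons absorbed: 0.9450 × 1.612×10⁻⁵ = 1.523×10⁻⁵ mol.
Φ = 3.16×10⁻⁶ mol / 1.523×10⁻⁵ mol photons = 0.21.

Φ = 0.21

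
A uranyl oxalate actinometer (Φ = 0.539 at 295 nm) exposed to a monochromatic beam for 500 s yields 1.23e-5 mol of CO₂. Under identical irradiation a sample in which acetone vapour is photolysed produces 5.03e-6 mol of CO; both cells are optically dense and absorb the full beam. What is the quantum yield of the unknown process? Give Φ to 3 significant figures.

Photons absorbed by the actinometer: 1.23e-5 / 0.539 = 2.282e-5 mol.
Φ(unknown) = 5.03e-6 / 2.282e-5 = 0.220.

Φ = 0.220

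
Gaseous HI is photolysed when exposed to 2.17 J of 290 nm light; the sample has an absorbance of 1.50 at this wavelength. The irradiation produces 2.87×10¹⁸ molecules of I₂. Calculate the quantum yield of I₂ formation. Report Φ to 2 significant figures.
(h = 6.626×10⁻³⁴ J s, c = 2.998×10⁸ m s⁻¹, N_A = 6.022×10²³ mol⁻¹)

Product: 2.87×10¹⁸ / 6.022×10²³ = 4.766×10⁻⁶ mol.
Photon energy at 290 nm: hc/λ = (6.626×10⁻³⁴)(2.998×10⁸)/(290×10⁻⁹) = 6.850×10⁻¹⁹ J.
Photons incident: 2.17 / 6.850×10⁻¹⁹ = 3.168×10¹⁸, i.e. 3.168×10¹⁸/6.022×10²³ = 5.261×10⁻⁶ mol.
Fraction absorbed: 1 − 10^(−1.50) = 0.9684.
Photons absorbed: 0.9684 × 5.261×10⁻⁶ = 5.095×10⁻⁶ mol.
Φ = 4.766×10⁻⁶ mol / 5.095×10⁻⁶ mol photons = 0.94.

Φ = 0.94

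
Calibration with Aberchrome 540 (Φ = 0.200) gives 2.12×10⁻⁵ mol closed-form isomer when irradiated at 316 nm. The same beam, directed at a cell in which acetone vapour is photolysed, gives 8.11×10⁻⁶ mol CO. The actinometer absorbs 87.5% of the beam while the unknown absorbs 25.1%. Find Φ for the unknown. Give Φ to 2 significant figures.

Φ = 0.27

Photons absorbed by the actinometer: 2.12×10⁻⁵ / 0.200 = 1.060×10⁻⁴ mol.
Incident flux: 1.060×10⁻⁴ / 0.875 = 1.211×10⁻⁴ einstein.
Absorbed by unknown: 0.251 × 1.211×10⁻⁴ = 3.040×10⁻⁵ mol.
Φ(unknown) = 8.11×10⁻⁶ / 3.040×10⁻⁵ = 0.27.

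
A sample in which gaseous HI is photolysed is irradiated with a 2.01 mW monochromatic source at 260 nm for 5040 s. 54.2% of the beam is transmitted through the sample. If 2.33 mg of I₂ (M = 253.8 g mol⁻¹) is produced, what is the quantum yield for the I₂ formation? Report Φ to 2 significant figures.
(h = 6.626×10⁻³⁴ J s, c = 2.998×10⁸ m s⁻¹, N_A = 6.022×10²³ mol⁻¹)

Product: 2.33 mg / 253.8 g mol⁻¹ = 9.180×10⁻⁶ mol.
Photon energy at 260 nm: hc/λ = (6.626×10⁻³⁴)(2.998×10⁸)/(260×10⁻⁹) = 7.640×10⁻¹⁹ J.
Energy delivered: (2.01 mW)(5040 s) = 10.13 J.
Photons incident: 10.13 / 7.640×10⁻¹⁹ = 1.326×10¹⁹, i.e. 1.326×10¹⁹/6.022×10²³ = 2.202×10⁻⁵ mol.
Fraction absorbed: 1 − 54.2/100 = 0.4580.
Photons absorbed: 0.4580 × 2.202×10⁻⁵ = 1.009×10⁻⁵ mol.
Φ = 9.180×10⁻⁶ mol / 1.009×10⁻⁵ mol photons = 0.91.

Φ = 0.91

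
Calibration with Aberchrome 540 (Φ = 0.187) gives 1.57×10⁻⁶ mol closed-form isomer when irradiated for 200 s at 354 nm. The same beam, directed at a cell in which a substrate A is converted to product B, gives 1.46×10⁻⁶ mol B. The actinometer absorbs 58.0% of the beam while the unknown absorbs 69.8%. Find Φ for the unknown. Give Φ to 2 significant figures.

Φ = 0.14

Photons absorbed by the actinometer: 1.57×10⁻⁶ / 0.187 = 8.396×10⁻⁶ mol.
Incident flux: 8.396×10⁻⁶ / 0.580 = 1.448×10⁻⁵ einstein.
Absorbed by unknown: 0.698 × 1.448×10⁻⁵ = 1.011×10⁻⁵ mol.
Φ(unknown) = 1.46×10⁻⁶ / 1.011×10⁻⁵ = 0.14.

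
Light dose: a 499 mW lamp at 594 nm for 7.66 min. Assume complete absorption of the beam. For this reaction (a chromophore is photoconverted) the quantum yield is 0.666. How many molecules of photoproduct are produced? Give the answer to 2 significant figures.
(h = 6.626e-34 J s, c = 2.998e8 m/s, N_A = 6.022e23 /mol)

4.6e20 molecules

Photon energy at 594 nm: hc/λ = (6.626e-34)(2.998e8)/(594e-9) = 3.344e-19 J.
Energy delivered: (499 mW)(459.6 s) = 229.3 J.
Photons incident: 229.3 / 3.344e-19 = 6.857e20, i.e. 6.857e20/6.022e23 = 0.001139 mol.
Product: Φ × n_abs = 0.666 × 0.001139 = 7.586e-4 mol.
As a count: 7.586e-4 × 6.022e23 = 4.6e20.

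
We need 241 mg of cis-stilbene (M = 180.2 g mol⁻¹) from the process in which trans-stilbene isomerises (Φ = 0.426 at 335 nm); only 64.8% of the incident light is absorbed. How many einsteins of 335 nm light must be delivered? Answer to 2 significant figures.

Product: 241 mg / 180.2 g mol⁻¹ = 0.001337 mol.
Photons that must be absorbed: 0.001337 / 0.426 = 0.003138 mol.
Incident photons needed: 0.003138 / 0.648 = 0.004843 mol.

0.0048 einstein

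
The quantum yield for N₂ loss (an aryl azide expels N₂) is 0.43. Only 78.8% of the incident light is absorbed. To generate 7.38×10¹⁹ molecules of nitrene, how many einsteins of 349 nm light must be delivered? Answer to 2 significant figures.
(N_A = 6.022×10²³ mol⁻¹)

Product: 7.38×10¹⁹ / 6.022×10²³ = 1.226×10⁻⁴ mol.
Photons that must be absorbed: 1.226×10⁻⁴ / 0.43 = 2.851×10⁻⁴ mol.
Incident photons needed: 2.851×10⁻⁴ / 0.788 = 3.618×10⁻⁴ mol.

3.6×10⁻⁴ einstein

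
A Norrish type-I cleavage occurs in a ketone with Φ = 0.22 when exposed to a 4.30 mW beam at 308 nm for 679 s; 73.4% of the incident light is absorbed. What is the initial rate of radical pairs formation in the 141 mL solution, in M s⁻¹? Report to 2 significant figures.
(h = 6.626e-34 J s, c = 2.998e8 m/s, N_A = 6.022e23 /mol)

Photon energy at 308 nm: hc/λ = (6.626e-34)(2.998e8)/(308e-9) = 6.450e-19 J.
Energy delivered: (4.30 mW)(679 s) = 2.920 J.
Photons incident: 2.920 / 6.450e-19 = 4.527e18, i.e. 4.527e18/6.022e23 = 7.517e-6 mol.
Photons absorbed: 0.734 × 7.517e-6 = 5.517e-6 mol.
Product formed: 0.22 × 5.517e-6 = 1.214e-6 mol.
Rate: 1.214e-6 mol / (679 s × 0.141 L) = 1.3e-8 M s⁻¹.

1.3e-8 M s⁻¹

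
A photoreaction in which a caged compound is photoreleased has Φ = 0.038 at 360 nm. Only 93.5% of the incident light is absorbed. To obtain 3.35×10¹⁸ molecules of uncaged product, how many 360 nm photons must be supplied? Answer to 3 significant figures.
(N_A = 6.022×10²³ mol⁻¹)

Product: 3.35×10¹⁸ / 6.022×10²³ = 5.563×10⁻⁶ mol.
Photons that must be absorbed: 5.563×10⁻⁶ / 0.038 = 1.464×10⁻⁴ mol.
Incident photons needed: 1.464×10⁻⁴ / 0.935 = 1.566×10⁻⁴ mol.
Photon count: 1.566×10⁻⁴ × 6.022×10²³ = 9.43×10¹⁹.

9.43×10¹⁹ photons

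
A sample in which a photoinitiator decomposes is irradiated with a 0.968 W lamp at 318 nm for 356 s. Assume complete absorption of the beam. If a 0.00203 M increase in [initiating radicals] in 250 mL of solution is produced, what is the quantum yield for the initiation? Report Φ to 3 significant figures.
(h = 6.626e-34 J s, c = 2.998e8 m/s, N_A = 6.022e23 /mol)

Φ = 0.554

Product: (0.00203 M)(0.25 L) = 5.075e-4 mol.
Photon energy at 318 nm: hc/λ = (6.626e-34)(2.998e8)/(318e-9) = 6.247e-19 J.
Energy delivered: (0.968 W)(356 s) = 344.6 J.
Photons incident: 344.6 / 6.247e-19 = 5.516e20, i.e. 5.516e20/6.022e23 = 9.160e-4 mol.
Φ = 5.075e-4 mol / 9.160e-4 mol photons = 0.554.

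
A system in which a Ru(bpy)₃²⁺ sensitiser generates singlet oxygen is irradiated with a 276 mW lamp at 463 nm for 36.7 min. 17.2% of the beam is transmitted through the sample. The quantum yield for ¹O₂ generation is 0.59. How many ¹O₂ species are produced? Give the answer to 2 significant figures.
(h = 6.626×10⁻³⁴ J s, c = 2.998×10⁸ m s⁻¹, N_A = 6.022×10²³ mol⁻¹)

Photon energy at 463 nm: hc/λ = (6.626×10⁻³⁴)(2.998×10⁸)/(463×10⁻⁹) = 4.290×10⁻¹⁹ J.
Energy delivered: (276 mW)(2202 s) = 607.8 J.
Photons incident: 607.8 / 4.290×10⁻¹⁹ = 1.417×10²¹, i.e. 1.417×10²¹/6.022×10²³ = 0.002353 mol.
Fraction absorbed: 1 − 17.2/100 = 0.8280.
Photons absorbed: 0.8280 × 0.002353 = 0.001948 mol.
Product: Φ × n_abs = 0.59 × 0.001948 = 0.001149 mol.
As a count: 0.001149 × 6.022×10²³ = 6.9×10²⁰.

6.9×10²⁰ species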